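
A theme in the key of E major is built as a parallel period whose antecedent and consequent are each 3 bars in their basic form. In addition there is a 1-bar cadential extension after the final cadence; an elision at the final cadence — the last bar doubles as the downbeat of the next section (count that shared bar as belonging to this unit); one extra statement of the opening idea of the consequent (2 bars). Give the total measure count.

Basic parallel period: 3 + 3 = 6 bars.
6 (basic form) + 1 (cadential extension) + 2 (extra statement) = 9.
The elision shares a bar with the next section but does not change this unit's count.

9 measures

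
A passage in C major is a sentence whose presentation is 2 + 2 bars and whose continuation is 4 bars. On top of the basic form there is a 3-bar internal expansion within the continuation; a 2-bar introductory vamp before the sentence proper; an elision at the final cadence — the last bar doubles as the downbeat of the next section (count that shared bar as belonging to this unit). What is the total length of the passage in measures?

Basic sentence: 2 + 2 + 4 = 8 bars.
8 (basic form) + 3 (internal expansion) + 2 (introduction) = 13.
The elision shares a bar with the next section but does not change this unit's count.

13 measures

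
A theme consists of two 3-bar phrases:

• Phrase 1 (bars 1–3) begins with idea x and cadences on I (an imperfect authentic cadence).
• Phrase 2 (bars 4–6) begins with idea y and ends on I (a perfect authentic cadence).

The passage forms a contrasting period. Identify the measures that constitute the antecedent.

The antecedent is the phrase ending with the weaker cadence (imperfect authentic cadence, phrase 1) and the consequent the one ending more conclusively (perfect authentic cadence, phrase 2); the antecedent is mm. 1-3.

measures 1–3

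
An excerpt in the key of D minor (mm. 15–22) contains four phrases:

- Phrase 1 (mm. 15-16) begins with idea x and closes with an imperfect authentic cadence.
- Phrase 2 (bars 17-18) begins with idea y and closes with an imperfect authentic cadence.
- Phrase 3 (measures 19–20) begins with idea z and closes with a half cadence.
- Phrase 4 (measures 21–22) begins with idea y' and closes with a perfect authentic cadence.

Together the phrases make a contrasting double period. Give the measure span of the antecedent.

measures 15–18

In a double period the first pair of phrases (ending imperfect authentic cadence) is the large antecedent and the second pair (ending perfect authentic cadence) is the large consequent; the antecedent is measures 15–18.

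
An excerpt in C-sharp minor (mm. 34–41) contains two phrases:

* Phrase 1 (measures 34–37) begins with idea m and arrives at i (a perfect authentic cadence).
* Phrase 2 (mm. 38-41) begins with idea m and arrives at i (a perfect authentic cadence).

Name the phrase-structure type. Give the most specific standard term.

repeated phrase

Both phrases have the same opening (m) and the same cadence (perfect authentic cadence): the second is a restatement, not a consequent, so this is a repeated phrase rather than a period.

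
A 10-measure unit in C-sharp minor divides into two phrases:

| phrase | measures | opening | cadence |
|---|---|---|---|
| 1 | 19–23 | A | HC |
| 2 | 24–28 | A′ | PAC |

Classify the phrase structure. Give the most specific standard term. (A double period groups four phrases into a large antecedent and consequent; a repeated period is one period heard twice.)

Phrase 1 ends with a half cadence (weaker) and phrase 2 with a perfect authentic cadence (stronger): antecedent + consequent = a period.
The two phrases open with the same material (A / A′), so the period is parallel.

parallel period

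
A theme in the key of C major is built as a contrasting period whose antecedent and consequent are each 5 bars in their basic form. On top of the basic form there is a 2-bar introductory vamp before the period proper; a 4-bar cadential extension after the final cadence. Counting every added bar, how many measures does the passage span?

16 measures

Basic contrasting period: 5 + 5 = 10 bars.
10 (basic form) + 2 (introduction) + 4 (cadential extension) = 16.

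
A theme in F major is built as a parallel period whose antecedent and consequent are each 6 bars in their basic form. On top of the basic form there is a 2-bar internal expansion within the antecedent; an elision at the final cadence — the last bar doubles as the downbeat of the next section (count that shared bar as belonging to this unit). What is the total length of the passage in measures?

14 measures

Basic parallel period: 6 + 6 = 12 bars.
12 (basic form) + 2 (internal expansion) = 14.
The elision shares a bar with the next section but does not change this unit's count.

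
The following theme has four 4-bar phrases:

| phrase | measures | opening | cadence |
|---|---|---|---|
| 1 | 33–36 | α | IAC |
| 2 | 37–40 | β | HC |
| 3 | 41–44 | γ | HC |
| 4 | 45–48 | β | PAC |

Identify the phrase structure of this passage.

contrasting double period

Four phrases in two halves: the first half (bars 33–40) ends with a half cadence, the second (mm. 41–48) with a perfect authentic cadence — a large antecedent–consequent pair, i.e. a double period.
Phrase 3 begins with different material from phrase 1, making it contrasting.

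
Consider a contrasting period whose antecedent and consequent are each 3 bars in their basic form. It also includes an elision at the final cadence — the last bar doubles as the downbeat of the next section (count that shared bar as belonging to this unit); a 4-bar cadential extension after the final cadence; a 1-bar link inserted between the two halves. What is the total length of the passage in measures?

Basic contrasting period: 3 + 3 = 6 bars.
6 (basic form) + 4 (cadential extension) + 1 (link) = 11.
The elision shares a bar with the next section but does not change this unit's count.

11 measures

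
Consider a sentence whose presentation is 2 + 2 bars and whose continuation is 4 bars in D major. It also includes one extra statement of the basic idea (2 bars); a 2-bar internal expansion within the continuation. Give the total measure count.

Basic sentence: 2 + 2 + 4 = 8 bars.
8 (basic form) + 2 (extra statement) + 2 (internal expansion) = 12.

12 measures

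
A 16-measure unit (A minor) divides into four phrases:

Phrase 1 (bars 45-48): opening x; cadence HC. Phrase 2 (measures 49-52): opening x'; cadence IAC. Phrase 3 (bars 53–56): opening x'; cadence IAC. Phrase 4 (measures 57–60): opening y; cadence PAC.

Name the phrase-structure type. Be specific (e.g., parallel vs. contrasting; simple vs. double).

parallel double period

Four phrases in two halves: the first half (mm. 45–52) ends with an imperfect authentic cadence, the second (mm. 53–60) with a perfect authentic cadence — a large antecedent–consequent pair, i.e. a double period.
Phrase 3 begins with the same material as phrase 1, making it parallel.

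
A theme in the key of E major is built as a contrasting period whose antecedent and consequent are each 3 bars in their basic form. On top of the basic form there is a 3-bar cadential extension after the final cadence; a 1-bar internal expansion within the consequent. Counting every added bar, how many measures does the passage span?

Basic contrasting period: 3 + 3 = 6 bars.
6 (basic form) + 3 (cadential extension) + 1 (internal expansion) = 10.

10 measures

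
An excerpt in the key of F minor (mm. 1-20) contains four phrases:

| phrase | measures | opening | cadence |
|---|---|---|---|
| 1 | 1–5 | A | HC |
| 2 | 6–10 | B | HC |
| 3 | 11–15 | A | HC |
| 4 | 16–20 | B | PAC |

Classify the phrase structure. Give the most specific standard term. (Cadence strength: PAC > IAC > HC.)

parallel double period

Four phrases in two halves: the first half (bars 1–10) ends with a half cadence, the second (bars 11-20) with a perfect authentic cadence — a large antecedent–consequent pair, i.e. a double period.
Phrase 3 begins with the same material as phrase 1, making it parallel.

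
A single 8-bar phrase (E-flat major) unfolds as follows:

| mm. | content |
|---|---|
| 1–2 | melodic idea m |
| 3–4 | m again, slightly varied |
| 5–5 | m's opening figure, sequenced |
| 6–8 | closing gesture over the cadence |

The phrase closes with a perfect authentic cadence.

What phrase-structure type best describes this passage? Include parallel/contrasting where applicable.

sentence

Basic idea (measures 1–2) + its repetition (measures 3–4) form the presentation; fragmentation and cadence (bars 5–8) form the continuation — the 8-bar whole is a sentence.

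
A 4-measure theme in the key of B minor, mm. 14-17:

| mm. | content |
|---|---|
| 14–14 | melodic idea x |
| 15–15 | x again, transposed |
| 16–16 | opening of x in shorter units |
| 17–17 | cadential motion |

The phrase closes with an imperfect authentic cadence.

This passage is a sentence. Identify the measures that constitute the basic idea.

The presentation of a sentence is the basic idea (bar 14) plus its repetition (m. 15); the basic idea is therefore m. 14.

measures 14–14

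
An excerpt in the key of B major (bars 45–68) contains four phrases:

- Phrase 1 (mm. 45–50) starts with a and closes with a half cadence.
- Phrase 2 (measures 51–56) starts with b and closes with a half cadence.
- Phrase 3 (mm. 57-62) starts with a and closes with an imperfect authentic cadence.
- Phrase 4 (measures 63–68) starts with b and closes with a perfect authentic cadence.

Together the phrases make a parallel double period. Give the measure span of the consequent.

measures 57–68

In a double period the first pair of phrases (ending half cadence) is the large antecedent and the second pair (ending perfect authentic cadence) is the large consequent; the consequent is measures 57–68.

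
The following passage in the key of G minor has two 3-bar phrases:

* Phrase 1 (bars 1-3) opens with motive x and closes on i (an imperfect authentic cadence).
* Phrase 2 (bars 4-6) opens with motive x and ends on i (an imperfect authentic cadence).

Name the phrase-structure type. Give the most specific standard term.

repeated phrase

Both phrases have the same opening (x) and the same cadence (imperfect authentic cadence): the second is a restatement, not a consequent, so this is a repeated phrase rather than a period.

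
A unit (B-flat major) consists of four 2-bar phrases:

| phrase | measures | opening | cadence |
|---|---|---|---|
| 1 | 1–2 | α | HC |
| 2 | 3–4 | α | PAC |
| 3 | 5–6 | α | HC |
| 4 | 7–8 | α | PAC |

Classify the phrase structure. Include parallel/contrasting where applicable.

The cadence pattern HC–PAC–HC–PAC is weak–strong twice, and phrases 3–4 restate phrases 1–2: a period heard twice, not a double period (which would end weakly at phrase 2).

repeated period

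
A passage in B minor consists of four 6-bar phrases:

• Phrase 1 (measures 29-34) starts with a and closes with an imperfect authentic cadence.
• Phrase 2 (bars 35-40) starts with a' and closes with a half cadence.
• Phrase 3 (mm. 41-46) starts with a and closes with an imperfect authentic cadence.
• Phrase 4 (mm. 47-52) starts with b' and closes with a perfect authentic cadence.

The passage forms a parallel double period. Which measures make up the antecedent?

In a double period the first pair of phrases (ending half cadence) is the large antecedent and the second pair (ending perfect authentic cadence) is the large consequent; the antecedent is measures 29–40.

measures 29–40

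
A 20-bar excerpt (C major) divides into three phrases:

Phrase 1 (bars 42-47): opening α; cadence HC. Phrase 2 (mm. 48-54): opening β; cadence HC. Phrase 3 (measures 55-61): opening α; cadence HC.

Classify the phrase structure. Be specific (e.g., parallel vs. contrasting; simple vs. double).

phrase group

The final phrase closes with a half cadence, which is not stronger than the preceding half cadence; the 3 phrases lack an overall antecedent–consequent design and so form a phrase group.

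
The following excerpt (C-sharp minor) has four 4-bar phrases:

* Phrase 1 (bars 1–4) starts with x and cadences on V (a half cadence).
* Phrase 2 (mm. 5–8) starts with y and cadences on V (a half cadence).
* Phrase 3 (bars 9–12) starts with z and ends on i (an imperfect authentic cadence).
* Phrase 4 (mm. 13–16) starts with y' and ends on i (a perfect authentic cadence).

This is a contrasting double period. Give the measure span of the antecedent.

measures 1–8

In a double period the first pair of phrases (ending half cadence) is the large antecedent and the second pair (ending perfect authentic cadence) is the large consequent; the antecedent is measures 1–8.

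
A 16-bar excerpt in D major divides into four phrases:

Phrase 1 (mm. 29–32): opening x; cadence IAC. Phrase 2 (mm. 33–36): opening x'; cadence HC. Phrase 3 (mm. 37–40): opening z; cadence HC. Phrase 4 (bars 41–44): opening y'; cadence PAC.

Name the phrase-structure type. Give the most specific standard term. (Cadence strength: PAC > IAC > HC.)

Four phrases in two halves: the first half (bars 29–36) ends with a half cadence, the second (mm. 37-44) with a perfect authentic cadence — a large antecedent–consequent pair, i.e. a double period.
Phrase 3 begins with different material from phrase 1, making it contrasting.

contrasting double period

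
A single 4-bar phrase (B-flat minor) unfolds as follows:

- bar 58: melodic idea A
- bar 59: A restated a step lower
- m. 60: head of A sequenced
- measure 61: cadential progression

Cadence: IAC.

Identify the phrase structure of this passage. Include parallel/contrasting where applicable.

Basic idea (measure 58) + its repetition (bar 59) form the presentation; fragmentation and cadence (bars 60–61) form the continuation — the 4-bar whole is a sentence.

sentence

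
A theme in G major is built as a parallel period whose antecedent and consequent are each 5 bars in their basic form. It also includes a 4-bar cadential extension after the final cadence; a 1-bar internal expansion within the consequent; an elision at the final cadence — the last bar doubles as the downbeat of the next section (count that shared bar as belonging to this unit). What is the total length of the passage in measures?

15 measures

Basic parallel period: 5 + 5 = 10 bars.
10 (basic form) + 4 (cadential extension) + 1 (internal expansion) = 15.
The elision shares a bar with the next section but does not change this unit's count.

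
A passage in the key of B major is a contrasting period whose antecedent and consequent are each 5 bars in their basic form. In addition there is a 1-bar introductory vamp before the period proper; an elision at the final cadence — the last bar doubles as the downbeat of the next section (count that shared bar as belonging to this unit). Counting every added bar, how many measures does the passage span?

11 measures

Basic contrasting period: 5 + 5 = 10 bars.
10 (basic form) + 1 (introduction) = 11.
The elision shares a bar with the next section but does not change this unit's count.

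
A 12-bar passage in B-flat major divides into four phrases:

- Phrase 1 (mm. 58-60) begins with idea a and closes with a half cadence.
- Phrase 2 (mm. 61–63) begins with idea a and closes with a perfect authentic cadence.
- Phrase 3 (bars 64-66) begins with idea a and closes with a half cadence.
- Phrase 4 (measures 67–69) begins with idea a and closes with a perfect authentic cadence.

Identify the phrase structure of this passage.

The cadence pattern HC–PAC–HC–PAC is weak–strong twice, and phrases 3–4 restate phrases 1–2: a period heard twice, not a double period (which would end weakly at phrase 2).

repeated period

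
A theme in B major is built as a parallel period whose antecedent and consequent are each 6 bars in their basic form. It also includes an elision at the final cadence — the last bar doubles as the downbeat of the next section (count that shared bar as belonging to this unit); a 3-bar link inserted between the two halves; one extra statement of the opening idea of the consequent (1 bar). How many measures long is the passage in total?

16 measures

Basic parallel period: 6 + 6 = 12 bars.
12 (basic form) + 3 (link) + 1 (extra statement) = 16.
The elision shares a bar with the next section but does not change this unit's count.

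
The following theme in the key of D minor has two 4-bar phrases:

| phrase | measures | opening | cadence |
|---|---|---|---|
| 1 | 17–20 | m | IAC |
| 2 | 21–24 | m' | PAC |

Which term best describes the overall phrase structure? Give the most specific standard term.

Phrase 1 ends with an imperfect authentic cadence (weaker) and phrase 2 with a perfect authentic cadence (stronger): antecedent + consequent = a period.
The two phrases open with the same material (m / m'), so the period is parallel.

parallel period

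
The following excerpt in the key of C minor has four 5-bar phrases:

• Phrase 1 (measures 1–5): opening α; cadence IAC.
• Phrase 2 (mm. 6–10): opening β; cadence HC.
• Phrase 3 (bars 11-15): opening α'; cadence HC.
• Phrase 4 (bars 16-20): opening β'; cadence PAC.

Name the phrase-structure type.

Four phrases in two halves: the first half (mm. 1-10) ends with a half cadence, the second (measures 11-20) with a perfect authentic cadence — a large antecedent–consequent pair, i.e. a double period.
Phrase 3 begins with the same material as phrase 1, making it parallel.

parallel double period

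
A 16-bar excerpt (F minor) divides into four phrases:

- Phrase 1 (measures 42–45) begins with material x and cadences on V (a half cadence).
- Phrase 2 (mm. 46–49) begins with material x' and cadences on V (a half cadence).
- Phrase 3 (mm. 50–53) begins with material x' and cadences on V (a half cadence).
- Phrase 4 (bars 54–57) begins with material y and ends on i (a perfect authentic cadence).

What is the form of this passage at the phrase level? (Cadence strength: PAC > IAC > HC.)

Four phrases in two halves: the first half (bars 42–49) ends with a half cadence, the second (mm. 50-57) with a perfect authentic cadence — a large antecedent–consequent pair, i.e. a double period.
Phrase 3 begins with the same material as phrase 1, making it parallel.

parallel double period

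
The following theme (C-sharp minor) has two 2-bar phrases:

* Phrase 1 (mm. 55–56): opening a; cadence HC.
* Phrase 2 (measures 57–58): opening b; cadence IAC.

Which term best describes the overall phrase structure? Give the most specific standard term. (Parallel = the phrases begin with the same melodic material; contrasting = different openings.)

contrasting period

Phrase 1 ends with a half cadence (weaker) and phrase 2 with an imperfect authentic cadence (stronger): antecedent + consequent = a period.
The two phrases open with different material (a / b), so the period is contrasting.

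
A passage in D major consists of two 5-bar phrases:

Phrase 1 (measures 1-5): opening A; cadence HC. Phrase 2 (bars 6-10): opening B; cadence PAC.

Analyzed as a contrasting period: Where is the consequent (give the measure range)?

measures 6–10

The antecedent is the phrase ending with the weaker cadence (half cadence, phrase 1) and the consequent the one ending more conclusively (perfect authentic cadence, phrase 2); the consequent is bars 6–10.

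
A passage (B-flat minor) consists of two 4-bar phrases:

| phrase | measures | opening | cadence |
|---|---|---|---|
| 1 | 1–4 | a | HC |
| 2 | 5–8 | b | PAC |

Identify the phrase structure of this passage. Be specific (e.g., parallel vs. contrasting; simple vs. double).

Phrase 1 ends with a half cadence (weaker) and phrase 2 with a perfect authentic cadence (stronger): antecedent + consequent = a period.
The two phrases open with different material (a / b), so the period is contrasting.

contrasting period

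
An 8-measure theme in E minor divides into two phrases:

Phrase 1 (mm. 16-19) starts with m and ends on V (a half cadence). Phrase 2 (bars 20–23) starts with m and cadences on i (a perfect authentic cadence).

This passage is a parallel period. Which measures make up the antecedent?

measures 16–19

The antecedent is the phrase ending with the weaker cadence (half cadence, phrase 1) and the consequent the one ending more conclusively (perfect authentic cadence, phrase 2); the antecedent is mm. 16–19.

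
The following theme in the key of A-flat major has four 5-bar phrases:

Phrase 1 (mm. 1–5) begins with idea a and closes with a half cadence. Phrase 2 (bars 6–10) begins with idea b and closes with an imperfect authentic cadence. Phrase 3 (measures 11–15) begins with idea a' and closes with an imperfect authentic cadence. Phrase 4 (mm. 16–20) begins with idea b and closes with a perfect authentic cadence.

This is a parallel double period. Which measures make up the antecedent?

measures 1–10

In a double period the first pair of phrases (ending imperfect authentic cadence) is the large antecedent and the second pair (ending perfect authentic cadence) is the large consequent; the antecedent is measures 1–10.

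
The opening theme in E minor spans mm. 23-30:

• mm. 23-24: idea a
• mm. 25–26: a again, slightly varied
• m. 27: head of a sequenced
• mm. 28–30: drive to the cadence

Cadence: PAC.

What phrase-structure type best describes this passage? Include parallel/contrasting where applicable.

sentence

Basic idea (measures 23–24) + its repetition (measures 25–26) form the presentation; fragmentation and cadence (bars 27–30) form the continuation — the 8-bar whole is a sentence.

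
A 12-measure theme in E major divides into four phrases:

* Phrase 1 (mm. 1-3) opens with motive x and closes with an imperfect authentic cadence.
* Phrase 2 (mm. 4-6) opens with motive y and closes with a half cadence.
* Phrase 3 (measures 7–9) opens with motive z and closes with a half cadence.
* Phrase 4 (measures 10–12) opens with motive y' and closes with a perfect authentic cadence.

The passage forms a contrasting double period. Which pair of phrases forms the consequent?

phrases 3 and 4

In a double period the first pair of phrases (ending half cadence) is the large antecedent and the second pair (ending perfect authentic cadence) is the large consequent; the consequent is phrases 3 and 4.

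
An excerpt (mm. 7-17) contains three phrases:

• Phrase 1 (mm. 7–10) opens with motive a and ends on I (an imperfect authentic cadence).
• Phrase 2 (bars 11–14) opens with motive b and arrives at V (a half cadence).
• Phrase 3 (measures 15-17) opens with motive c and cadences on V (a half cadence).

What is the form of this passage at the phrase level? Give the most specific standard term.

The final phrase closes with a half cadence, which is not stronger than the preceding half cadence; the 3 phrases lack an overall antecedent–consequent design and so form a phrase group.

phrase group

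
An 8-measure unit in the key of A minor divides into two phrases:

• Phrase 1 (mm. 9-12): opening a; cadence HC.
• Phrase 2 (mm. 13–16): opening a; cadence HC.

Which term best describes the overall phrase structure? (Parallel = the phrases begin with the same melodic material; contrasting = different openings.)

repeated phrase

Both phrases have the same opening (a) and the same cadence (half cadence): the second is a restatement, not a consequent, so this is a repeated phrase rather than a period.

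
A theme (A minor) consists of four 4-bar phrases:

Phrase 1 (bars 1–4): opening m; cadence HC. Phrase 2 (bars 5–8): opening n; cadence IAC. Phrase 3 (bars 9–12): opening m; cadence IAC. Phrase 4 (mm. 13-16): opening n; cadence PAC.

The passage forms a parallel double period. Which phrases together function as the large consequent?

In a double period the first pair of phrases (ending imperfect authentic cadence) is the large antecedent and the second pair (ending perfect authentic cadence) is the large consequent; the consequent is phrases 3 and 4.

phrases 3 and 4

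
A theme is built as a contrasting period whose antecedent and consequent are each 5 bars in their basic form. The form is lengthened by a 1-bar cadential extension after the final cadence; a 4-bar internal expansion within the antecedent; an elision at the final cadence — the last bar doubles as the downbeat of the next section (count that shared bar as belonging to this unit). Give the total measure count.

15 measures

Basic contrasting period: 5 + 5 = 10 bars.
10 (basic form) + 1 (cadential extension) + 4 (internal expansion) = 15.
The elision shares a bar with the next section but does not change this unit's count.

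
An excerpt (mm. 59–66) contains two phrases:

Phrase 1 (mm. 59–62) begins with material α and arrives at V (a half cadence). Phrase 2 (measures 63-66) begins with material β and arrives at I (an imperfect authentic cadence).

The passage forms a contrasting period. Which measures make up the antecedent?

measures 59–62

The antecedent is the phrase ending with the weaker cadence (half cadence, phrase 1) and the consequent the one ending more conclusively (imperfect authentic cadence, phrase 2); the antecedent is mm. 59–62.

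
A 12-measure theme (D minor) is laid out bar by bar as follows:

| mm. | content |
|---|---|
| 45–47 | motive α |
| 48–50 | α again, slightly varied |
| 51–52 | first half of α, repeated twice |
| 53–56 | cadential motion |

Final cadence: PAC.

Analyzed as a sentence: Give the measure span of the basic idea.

measures 45–47

The presentation of a sentence is the basic idea (measures 45–47) plus its repetition (bars 48–50); the basic idea is therefore bars 45–47.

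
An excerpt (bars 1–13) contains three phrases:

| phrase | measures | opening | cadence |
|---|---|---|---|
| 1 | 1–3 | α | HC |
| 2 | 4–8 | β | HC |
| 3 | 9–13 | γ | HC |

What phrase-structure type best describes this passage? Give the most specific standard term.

The final phrase closes with a half cadence, which is not stronger than the preceding half cadence; the 3 phrases lack an overall antecedent–consequent design and so form a phrase group.

phrase group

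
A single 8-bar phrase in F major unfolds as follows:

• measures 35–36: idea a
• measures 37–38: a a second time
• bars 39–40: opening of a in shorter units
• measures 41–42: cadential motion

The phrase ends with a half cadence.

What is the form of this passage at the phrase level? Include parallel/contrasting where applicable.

Basic idea (measures 35-36) + its repetition (mm. 37–38) form the presentation; fragmentation and cadence (mm. 39-42) form the continuation — the 8-bar whole is a sentence.

sentence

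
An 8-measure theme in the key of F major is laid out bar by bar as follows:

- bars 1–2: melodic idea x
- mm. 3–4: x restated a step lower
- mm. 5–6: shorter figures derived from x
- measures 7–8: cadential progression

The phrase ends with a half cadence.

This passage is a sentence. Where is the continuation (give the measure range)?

After the presentation (mm. 1–4), the continuation covers the fragmentation through the cadence: bars 5-8.

measures 5–8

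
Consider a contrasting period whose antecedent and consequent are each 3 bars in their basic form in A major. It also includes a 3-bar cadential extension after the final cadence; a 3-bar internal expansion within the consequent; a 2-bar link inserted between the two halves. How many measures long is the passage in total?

Basic contrasting period: 3 + 3 = 6 bars.
6 (basic form) + 3 (cadential extension) + 3 (internal expansion) + 2 (link) = 14.

14 measures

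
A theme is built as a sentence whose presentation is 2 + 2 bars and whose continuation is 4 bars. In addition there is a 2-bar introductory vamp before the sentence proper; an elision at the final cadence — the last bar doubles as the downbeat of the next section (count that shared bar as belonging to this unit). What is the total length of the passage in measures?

Basic sentence: 2 + 2 + 4 = 8 bars.
8 (basic form) + 2 (introduction) = 10.
The elision shares a bar with the next section but does not change this unit's count.

10 measures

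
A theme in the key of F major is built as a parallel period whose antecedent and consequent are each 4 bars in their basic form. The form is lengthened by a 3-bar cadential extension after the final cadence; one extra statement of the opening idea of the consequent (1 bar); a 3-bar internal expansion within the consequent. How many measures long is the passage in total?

Basic parallel period: 4 + 4 = 8 bars.
8 (basic form) + 3 (cadential extension) + 1 (extra statement) + 3 (internal expansion) = 15.

15 measures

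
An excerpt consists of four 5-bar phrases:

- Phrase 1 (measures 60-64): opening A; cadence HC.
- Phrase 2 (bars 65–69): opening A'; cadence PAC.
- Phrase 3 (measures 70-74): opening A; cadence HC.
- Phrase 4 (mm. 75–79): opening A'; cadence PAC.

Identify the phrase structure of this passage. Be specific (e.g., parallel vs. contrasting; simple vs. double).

repeated period

The cadence pattern HC–PAC–HC–PAC is weak–strong twice, and phrases 3–4 restate phrases 1–2: a period heard twice, not a double period (which would end weakly at phrase 2).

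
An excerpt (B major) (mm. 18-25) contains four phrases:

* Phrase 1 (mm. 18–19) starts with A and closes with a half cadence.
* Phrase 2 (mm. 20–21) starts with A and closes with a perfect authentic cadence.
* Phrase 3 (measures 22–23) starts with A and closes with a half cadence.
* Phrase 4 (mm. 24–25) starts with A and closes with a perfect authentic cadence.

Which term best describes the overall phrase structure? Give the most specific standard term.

The cadence pattern HC–PAC–HC–PAC is weak–strong twice, and phrases 3–4 restate phrases 1–2: a period heard twice, not a double period (which would end weakly at phrase 2).

repeated period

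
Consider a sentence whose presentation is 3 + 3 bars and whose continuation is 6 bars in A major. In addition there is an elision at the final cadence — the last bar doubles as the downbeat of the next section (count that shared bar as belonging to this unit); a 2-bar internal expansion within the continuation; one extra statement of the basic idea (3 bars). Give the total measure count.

17 measures

Basic sentence: 3 + 3 + 6 = 12 bars.
12 (basic form) + 2 (internal expansion) + 3 (extra statement) = 17.
The elision shares a bar with the next section but does not change this unit's count.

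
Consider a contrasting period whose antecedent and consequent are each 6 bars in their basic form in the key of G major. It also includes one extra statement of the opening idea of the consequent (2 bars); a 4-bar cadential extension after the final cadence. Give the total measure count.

Basic contrasting period: 6 + 6 = 12 bars.
12 (basic form) + 2 (extra statement) + 4 (cadential extension) = 18.

18 measures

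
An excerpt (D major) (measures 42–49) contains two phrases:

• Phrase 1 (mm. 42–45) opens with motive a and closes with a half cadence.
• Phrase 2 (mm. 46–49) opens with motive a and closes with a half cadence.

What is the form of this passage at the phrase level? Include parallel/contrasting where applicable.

Both phrases have the same opening (a) and the same cadence (half cadence): the second is a restatement, not a consequent, so this is a repeated phrase rather than a period.

repeated phrase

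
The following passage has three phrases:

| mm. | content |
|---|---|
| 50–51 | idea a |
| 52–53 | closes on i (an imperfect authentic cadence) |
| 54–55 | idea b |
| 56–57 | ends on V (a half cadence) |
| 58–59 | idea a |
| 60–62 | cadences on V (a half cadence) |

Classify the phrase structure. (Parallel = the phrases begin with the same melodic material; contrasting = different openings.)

phrase group

The final phrase closes with a half cadence, which is not stronger than the preceding half cadence; the 3 phrases lack an overall antecedent–consequent design and so form a phrase group.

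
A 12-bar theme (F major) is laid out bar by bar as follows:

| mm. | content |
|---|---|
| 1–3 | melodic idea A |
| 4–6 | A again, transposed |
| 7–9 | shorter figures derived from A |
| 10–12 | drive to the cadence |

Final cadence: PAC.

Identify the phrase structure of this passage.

sentence

Basic idea (measures 1–3) + its repetition (mm. 4–6) form the presentation; fragmentation and cadence (mm. 7–12) form the continuation — the 12-bar whole is a sentence.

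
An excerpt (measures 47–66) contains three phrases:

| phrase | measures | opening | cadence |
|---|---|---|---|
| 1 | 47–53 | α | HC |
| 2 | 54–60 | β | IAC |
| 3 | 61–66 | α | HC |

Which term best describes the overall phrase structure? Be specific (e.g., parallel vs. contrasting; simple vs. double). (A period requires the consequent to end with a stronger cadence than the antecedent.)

The final phrase closes with a half cadence, which is not stronger than the preceding imperfect authentic cadence; the 3 phrases lack an overall antecedent–consequent design and so form a phrase group.

phrase group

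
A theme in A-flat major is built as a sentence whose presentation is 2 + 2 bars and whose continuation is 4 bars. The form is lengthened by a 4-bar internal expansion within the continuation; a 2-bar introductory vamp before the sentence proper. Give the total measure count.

14 measures

Basic sentence: 2 + 2 + 4 = 8 bars.
8 (basic form) + 4 (internal expansion) + 2 (introduction) = 14.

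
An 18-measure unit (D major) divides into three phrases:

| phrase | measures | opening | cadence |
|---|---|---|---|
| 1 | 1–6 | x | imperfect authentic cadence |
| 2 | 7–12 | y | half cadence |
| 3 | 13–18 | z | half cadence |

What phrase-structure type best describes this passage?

phrase group

The final phrase closes with a half cadence, which is not stronger than the preceding half cadence; the 3 phrases lack an overall antecedent–consequent design and so form a phrase group.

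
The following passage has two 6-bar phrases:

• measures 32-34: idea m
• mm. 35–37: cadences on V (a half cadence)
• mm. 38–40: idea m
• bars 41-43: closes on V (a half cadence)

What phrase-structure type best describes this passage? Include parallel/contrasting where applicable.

Both phrases have the same opening (m) and the same cadence (half cadence): the second is a restatement, not a consequent, so this is a repeated phrase rather than a period.

repeated phrase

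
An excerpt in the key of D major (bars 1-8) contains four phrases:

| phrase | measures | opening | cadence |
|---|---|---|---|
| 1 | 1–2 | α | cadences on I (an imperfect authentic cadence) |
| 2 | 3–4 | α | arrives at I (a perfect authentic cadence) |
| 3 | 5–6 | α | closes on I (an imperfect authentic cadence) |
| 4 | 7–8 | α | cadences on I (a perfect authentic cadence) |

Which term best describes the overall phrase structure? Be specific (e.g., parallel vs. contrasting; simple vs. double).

repeated period

The cadence pattern IAC–PAC–IAC–PAC is weak–strong twice, and phrases 3–4 restate phrases 1–2: a period heard twice, not a double period (which would end weakly at phrase 2).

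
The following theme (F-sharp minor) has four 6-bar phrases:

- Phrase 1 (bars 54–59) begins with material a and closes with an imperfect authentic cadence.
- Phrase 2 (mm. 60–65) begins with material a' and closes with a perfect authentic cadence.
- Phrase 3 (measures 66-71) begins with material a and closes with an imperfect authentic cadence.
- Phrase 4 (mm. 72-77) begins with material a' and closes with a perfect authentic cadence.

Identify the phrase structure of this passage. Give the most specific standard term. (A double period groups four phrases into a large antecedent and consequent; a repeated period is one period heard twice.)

The cadence pattern IAC–PAC–IAC–PAC is weak–strong twice, and phrases 3–4 restate phrases 1–2: a period heard twice, not a double period (which would end weakly at phrase 2).

repeated period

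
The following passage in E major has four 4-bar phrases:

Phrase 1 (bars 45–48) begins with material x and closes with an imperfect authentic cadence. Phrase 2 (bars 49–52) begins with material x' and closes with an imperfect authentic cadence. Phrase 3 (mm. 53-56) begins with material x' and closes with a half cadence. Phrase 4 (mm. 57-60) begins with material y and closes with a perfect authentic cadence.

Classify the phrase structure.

parallel double period

Four phrases in two halves: the first half (mm. 45–52) ends with an imperfect authentic cadence, the second (mm. 53–60) with a perfect authentic cadence — a large antecedent–consequent pair, i.e. a double period.
Phrase 3 begins with the same material as phrase 1, making it parallel.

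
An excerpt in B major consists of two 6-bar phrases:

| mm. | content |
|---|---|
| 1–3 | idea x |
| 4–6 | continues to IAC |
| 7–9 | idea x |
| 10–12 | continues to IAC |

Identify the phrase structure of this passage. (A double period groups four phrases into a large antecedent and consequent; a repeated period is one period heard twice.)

Both phrases have the same opening (x) and the same cadence (imperfect authentic cadence): the second is a restatement, not a consequent, so this is a repeated phrase rather than a period.

repeated phrase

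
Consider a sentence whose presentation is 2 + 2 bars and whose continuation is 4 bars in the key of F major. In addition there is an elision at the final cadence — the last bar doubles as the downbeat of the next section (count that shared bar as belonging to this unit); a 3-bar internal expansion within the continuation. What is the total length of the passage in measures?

Basic sentence: 2 + 2 + 4 = 8 bars.
8 (basic form) + 3 (internal expansion) = 11.
The elision shares a bar with the next section but does not change this unit's count.

11 measures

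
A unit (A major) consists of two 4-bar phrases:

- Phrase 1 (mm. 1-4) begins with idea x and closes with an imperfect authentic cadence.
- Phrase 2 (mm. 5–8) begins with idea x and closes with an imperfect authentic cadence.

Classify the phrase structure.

Both phrases have the same opening (x) and the same cadence (imperfect authentic cadence): the second is a restatement, not a consequent, so this is a repeated phrase rather than a period.

repeated phrase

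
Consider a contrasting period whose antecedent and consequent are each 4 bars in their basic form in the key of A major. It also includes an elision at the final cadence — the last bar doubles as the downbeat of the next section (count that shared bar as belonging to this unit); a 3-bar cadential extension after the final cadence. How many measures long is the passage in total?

11 measures

Basic contrasting period: 4 + 4 = 8 bars.
8 (basic form) + 3 (cadential extension) = 11.
The elision shares a bar with the next section but does not change this unit's count.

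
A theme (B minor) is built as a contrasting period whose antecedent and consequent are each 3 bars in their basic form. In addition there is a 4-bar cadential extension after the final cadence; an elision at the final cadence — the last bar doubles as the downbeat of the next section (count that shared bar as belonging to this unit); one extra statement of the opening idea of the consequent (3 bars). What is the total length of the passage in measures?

Basic contrasting period: 3 + 3 = 6 bars.
6 (basic form) + 4 (cadential extension) + 3 (extra statement) = 13.
The elision shares a bar with the next section but does not change this unit's count.

13 measures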